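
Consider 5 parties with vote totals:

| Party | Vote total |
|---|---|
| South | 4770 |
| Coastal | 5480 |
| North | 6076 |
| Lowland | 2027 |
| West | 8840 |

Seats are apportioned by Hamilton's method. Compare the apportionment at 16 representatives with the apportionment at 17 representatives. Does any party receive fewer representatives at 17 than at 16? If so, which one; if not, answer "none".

none

At 16 seats: South 3, Coastal 3, North 4, Lowland 1, West 5.
At 17 seats: South 3, Coastal 3, North 4, Lowland 1, West 6.
No party's allocation decreased.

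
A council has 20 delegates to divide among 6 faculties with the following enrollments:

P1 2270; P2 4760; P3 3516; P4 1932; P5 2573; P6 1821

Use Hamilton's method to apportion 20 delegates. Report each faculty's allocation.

P1: 3; P2: 6; P3: 4; P4: 2; P5: 3; P6: 2

Total 16872; standard divisor 16872/20 ≈ 843.6.
Standard quotas: P1 2.691, P2 5.642, P3 4.168, P4 2.290, P5 3.050, P6 2.159.
Lower quotas: P1 2, P2 5, P3 4, P4 2, P5 3, P6 2 (sum 18, leaving 2 seats).
Remainders in descending order: P1 0.691, P2 0.642, P4 0.290, P3 0.168, P6 0.159, P5 0.050.
Largest remainders: P1, P2 receive the extra seats.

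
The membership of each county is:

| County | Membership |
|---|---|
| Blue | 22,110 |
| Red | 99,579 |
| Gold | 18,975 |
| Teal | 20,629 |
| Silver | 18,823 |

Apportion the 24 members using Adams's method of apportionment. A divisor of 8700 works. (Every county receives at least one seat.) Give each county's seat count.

Blue: 3; Red: 12; Gold: 3; Teal: 3; Silver: 3

With modified divisor 8700: modified quotas Blue 2.541, Red 11.446, Gold 2.181, Teal 2.371, Silver 2.164.
Rounding up: Blue 3, Red 12, Gold 3, Teal 3, Silver 3 (total 24).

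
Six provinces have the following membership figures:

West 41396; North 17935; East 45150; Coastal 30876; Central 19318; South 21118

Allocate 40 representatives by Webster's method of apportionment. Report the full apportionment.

West 10, North 4, East 10, Coastal 7, Central 4, South 5

Standard divisor 175793/40 ≈ 4394.825; standard quotas: West 9.419, North 4.081, East 10.273, Coastal 7.026, Central 4.396, South 4.805.
Rounding to the nearest integer gives 9, 4, 10, 7, 4, 5 = 39 seats, so the divisor must be adjusted.
With modified divisor 4330: modified quotas West 9.560, North 4.142, East 10.427, Coastal 7.131, Central 4.461, South 4.877.
Rounding to the nearest integer: West 10, North 4, East 10, Coastal 7, Central 4, South 5 (total 40).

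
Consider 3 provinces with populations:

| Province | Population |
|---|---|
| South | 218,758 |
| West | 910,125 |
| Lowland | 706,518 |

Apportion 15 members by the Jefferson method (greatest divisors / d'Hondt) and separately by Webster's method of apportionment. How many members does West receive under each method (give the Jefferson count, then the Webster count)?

8 and 7

Jefferson: South 1, West 8, Lowland 6.
Webster: South 2, West 7, Lowland 6.
West gets 8 under Jefferson and 7 under Webster.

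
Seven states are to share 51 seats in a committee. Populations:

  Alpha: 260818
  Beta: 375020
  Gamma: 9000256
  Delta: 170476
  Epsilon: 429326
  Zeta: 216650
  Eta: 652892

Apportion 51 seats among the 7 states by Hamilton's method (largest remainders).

Alpha 1; Beta 2; Gamma 41; Delta 1; Epsilon 2; Zeta 1; Eta 3

Total 11105438; standard divisor 11105438/51 ≈ 217753.686.
Standard quotas: Alpha 1.1978, Beta 1.7222, Gamma 41.3323, Delta 0.7829, Epsilon 1.9716, Zeta 0.9949, Eta 2.9983.
Lower quotas: Alpha 1, Beta 1, Gamma 41, Delta 0, Epsilon 1, Zeta 0, Eta 2 (sum 46, leaving 5 seats).
Remainders in descending order: Eta 0.9983, Zeta 0.9949, Epsilon 0.9716, Delta 0.7829, Beta 0.7222, Gamma 0.3323, Alpha 0.1978.
The surplus seats go to Eta, Zeta, Epsilon, Delta, Beta.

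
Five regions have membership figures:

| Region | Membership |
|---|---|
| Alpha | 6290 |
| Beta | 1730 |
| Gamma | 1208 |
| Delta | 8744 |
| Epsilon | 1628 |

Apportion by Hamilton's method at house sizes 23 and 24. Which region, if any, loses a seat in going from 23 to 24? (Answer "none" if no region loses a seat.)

At 23 seats: Alpha 7, Beta 2, Gamma 2, Delta 10, Epsilon 2.
At 24 seats: Alpha 8, Beta 2, Gamma 1, Delta 11, Epsilon 2.
Gamma drops from 2 to 1.

Gamma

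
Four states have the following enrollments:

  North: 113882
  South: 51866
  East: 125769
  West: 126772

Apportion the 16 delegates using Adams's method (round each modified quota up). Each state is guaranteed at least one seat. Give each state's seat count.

Standard divisor 418289/16 ≈ 26143.062; standard quotas: North 4.356, South 1.984, East 4.811, West 4.849.
Rounding up gives 5, 2, 5, 5 = 17 seats, so the divisor must be adjusted.
With modified divisor 30000: modified quotas North 3.796, South 1.729, East 4.192, West 4.226.
Rounding up: North 4, South 2, East 5, West 5 (total 16).

North 4, South 2, East 5, West 5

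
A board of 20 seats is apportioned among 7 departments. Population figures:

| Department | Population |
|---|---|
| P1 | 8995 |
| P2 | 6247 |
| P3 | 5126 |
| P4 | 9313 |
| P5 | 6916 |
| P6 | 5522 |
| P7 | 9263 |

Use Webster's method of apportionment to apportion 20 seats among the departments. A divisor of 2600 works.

With modified divisor 2600: modified quotas P1 3.460, P2 2.403, P3 1.972, P4 3.582, P5 2.660, P6 2.124, P7 3.563.
Rounding to the nearest integer: P1 3, P2 2, P3 2, P4 4, P5 3, P6 2, P7 4 (total 20).

P1=3, P2=2, P3=2, P4=4, P5=3, P6=2, P7=4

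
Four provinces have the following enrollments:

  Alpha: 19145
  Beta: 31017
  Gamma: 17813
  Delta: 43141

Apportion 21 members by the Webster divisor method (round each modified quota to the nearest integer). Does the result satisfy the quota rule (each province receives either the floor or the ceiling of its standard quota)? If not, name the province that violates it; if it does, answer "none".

Standard quotas: Alpha 3.618, Beta 5.862, Gamma 3.367, Delta 8.153.
Webster allocation: Alpha 4, Beta 6, Gamma 3, Delta 8.
Every allocation lies between the lower and upper quota.

none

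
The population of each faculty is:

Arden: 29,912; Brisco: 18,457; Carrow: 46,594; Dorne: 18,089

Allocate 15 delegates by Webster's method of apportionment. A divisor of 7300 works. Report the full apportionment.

Arden 4; Brisco 3; Carrow 6; Dorne 2

With modified divisor 7300: modified quotas Arden 4.098, Brisco 2.528, Carrow 6.383, Dorne 2.478.
Rounding to the nearest integer: Arden 4, Brisco 3, Carrow 6, Dorne 2 (total 15).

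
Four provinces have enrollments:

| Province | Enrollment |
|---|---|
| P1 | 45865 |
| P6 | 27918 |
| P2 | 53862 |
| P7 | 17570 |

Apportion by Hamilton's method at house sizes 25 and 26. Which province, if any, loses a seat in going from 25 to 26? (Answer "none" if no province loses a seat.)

none

At 25 seats: P1 8, P6 5, P2 9, P7 3.
At 26 seats: P1 8, P6 5, P2 10, P7 3.
No province's allocation decreased.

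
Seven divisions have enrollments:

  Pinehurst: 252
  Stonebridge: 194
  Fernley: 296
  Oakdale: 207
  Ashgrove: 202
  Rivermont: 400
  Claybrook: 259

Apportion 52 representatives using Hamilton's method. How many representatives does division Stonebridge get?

6

The standard divisor is 1810/52 ≈ 34.808.
Standard quotas: Pinehurst 7.240, Stonebridge 5.573, Fernley 8.504, Oakdale 5.947, Ashgrove 5.803, Rivermont 11.492, Claybrook 7.441.
Lower quotas: Pinehurst 7, Stonebridge 5, Fernley 8, Oakdale 5, Ashgrove 5, Rivermont 11, Claybrook 7 (sum 48, leaving 4 seats).
Remainders in descending order: Oakdale 0.947, Ashgrove 0.803, Stonebridge 0.573, Fernley 0.504, Rivermont 0.492, Claybrook 0.441, Pinehurst 0.240.
Largest remainders: Oakdale, Ashgrove, Stonebridge, Fernley receive the extra seats.
Stonebridge receives 6.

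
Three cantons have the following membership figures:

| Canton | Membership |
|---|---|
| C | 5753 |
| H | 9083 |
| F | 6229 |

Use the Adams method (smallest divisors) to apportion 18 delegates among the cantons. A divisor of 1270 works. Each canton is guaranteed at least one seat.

C 5; H 8; F 5

With modified divisor 1270: modified quotas C 4.530, H 7.152, F 4.905.
Rounding up: C 5, H 8, F 5 (total 18).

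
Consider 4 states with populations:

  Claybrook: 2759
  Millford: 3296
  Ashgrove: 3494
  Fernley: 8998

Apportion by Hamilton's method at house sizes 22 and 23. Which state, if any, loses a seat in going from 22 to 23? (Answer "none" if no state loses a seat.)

none

At 22 seats: Claybrook 3, Millford 4, Ashgrove 4, Fernley 11.
At 23 seats: Claybrook 4, Millford 4, Ashgrove 4, Fernley 11.
No state's allocation decreased.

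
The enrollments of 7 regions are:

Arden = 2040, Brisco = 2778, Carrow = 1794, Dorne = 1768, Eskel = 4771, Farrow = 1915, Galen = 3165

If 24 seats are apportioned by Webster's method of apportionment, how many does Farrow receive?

3

Standard divisor 18231/24 ≈ 759.625; standard quotas: Arden 2.686, Brisco 3.657, Carrow 2.362, Dorne 2.327, Eskel 6.281, Farrow 2.521, Galen 4.167.
Rounding to the nearest integer gives Arden 3, Brisco 4, Carrow 2, Dorne 2, Eskel 6, Farrow 3, Galen 4 — total 24, matching the house size, so no adjustment is needed.
Farrow receives 3.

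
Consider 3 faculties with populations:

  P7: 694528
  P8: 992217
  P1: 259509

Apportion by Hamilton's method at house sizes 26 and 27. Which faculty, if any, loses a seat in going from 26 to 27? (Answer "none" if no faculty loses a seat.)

P1

At 26 seats: P7 9, P8 13, P1 4.
At 27 seats: P7 10, P8 14, P1 3.
P1 drops from 4 to 3.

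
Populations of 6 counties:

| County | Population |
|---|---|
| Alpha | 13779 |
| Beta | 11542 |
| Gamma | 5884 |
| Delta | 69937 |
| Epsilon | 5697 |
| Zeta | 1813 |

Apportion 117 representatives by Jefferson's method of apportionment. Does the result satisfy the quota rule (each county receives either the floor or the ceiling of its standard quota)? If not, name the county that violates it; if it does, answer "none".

Standard quotas: Alpha 14.838, Beta 12.429, Gamma 6.336, Delta 75.310, Epsilon 6.135, Zeta 1.952.
Jefferson allocation: Alpha 15, Beta 12, Gamma 6, Delta 77, Epsilon 6, Zeta 1.
Delta has quota 75.310 (lower 75, upper 76) but receives 77 — outside the quota interval.

Delta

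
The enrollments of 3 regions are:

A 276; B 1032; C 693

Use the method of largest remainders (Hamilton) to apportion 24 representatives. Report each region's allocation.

A: 3, B: 13, C: 8

Standard divisor: 2001 ÷ 24 ≈ 83.375.
Standard quotas: A 3.310, B 12.378, C 8.312.
Lower quotas: A 3, B 12, C 8 (sum 23, leaving 1 seat).
Remainders in descending order: B 0.378, C 0.312, A 0.310.
Largest remainder: B receives the extra seat.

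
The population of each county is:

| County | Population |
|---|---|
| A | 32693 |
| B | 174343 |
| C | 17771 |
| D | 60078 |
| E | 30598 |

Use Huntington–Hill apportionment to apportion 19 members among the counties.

A: 2, B: 10, C: 1, D: 4, E: 2

With divisor 16983: modified quotas A 1.925, B 10.266, C 1.046, D 3.538, E 1.802.
Geometric-mean thresholds: A √(1·2)=1.414, B √(10·11)=10.488, C √(1·2)=1.414, D √(3·4)=3.464, E √(1·2)=1.414.
Each quota rounded against its threshold gives A 2, B 10, C 1, D 4, E 2 (total 19).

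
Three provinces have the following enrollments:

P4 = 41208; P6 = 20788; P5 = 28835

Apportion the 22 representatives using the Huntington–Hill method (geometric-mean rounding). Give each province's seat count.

P4=10; P6=5; P5=7

With divisor 4136: modified quotas P4 9.963, P6 5.026, P5 6.972.
Geometric-mean thresholds: P4 √(9·10)=9.487, P6 √(5·6)=5.477, P5 √(6·7)=6.481.
Each quota rounded against its threshold gives P4 10, P6 5, P5 7 (total 22).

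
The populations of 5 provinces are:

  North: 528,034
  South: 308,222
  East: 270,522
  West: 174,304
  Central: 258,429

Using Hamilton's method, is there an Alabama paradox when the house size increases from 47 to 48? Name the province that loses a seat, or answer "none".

At 47 seats: North 16, South 10, East 8, West 5, Central 8.
At 48 seats: North 17, South 10, East 8, West 5, Central 8.
No province's allocation decreased.

none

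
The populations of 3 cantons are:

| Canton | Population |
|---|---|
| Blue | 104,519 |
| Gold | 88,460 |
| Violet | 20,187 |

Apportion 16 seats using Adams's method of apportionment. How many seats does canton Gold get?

6

Standard divisor 213166/16 ≈ 13322.875; standard quotas: Blue 7.845, Gold 6.640, Violet 1.515.
Rounding up gives 8, 7, 2 = 17 seats, so the divisor must be adjusted.
With modified divisor 14800: modified quotas Blue 7.062, Gold 5.977, Violet 1.364.
Rounding up: Blue 8, Gold 6, Violet 2 (total 16).
Gold receives 6.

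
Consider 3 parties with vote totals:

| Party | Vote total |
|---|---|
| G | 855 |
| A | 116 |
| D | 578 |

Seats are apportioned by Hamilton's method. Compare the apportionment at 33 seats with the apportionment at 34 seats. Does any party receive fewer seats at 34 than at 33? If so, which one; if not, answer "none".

A

At 33 seats: G 18, A 3, D 12.
At 34 seats: G 19, A 2, D 13.
A drops from 3 to 2.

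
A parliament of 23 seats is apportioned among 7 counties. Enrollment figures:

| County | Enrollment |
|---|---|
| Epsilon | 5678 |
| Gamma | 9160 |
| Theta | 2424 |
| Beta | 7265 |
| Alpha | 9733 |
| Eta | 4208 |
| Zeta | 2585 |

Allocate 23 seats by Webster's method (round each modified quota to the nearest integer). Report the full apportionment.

Epsilon: 3, Gamma: 5, Theta: 1, Beta: 4, Alpha: 6, Eta: 2, Zeta: 2

Standard divisor 41053/23 ≈ 1784.913; standard quotas: Epsilon 3.181, Gamma 5.132, Theta 1.358, Beta 4.070, Alpha 5.453, Eta 2.358, Zeta 1.448.
Rounding to the nearest integer gives 3, 5, 1, 4, 5, 2, 1 = 21 seats, so the divisor must be adjusted.
With modified divisor 1700: modified quotas Epsilon 3.340, Gamma 5.388, Theta 1.426, Beta 4.274, Alpha 5.725, Eta 2.475, Zeta 1.521.
Rounding to the nearest integer: Epsilon 3, Gamma 5, Theta 1, Beta 4, Alpha 6, Eta 2, Zeta 2 (total 23).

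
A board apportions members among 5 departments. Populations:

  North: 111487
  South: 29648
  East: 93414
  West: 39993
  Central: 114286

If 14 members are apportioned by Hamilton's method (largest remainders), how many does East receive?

The standard divisor is 388828/14 ≈ 27773.429.
Standard quotas: North 4.0142, South 1.0675, East 3.3634, West 1.4400, Central 4.1149.
Lower quotas: North 4, South 1, East 3, West 1, Central 4 (sum 13, leaving 1 seat).
Remainders in descending order: West 0.4400, East 0.3634, Central 0.1149, South 0.0675, North 0.0142.
The surplus seat goes to West.
East receives 3.

3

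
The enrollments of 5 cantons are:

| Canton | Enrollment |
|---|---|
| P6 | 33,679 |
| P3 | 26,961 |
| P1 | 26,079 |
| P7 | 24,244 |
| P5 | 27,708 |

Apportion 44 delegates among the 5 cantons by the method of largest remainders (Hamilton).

Standard divisor: 138671 ÷ 44 ≈ 3151.614.
Standard quotas: P6 10.6863, P3 8.5547, P1 8.2748, P7 7.6926, P5 8.7917.
Lower quotas: P6 10, P3 8, P1 8, P7 7, P5 8 (sum 41, leaving 3 seats).
Remainders in descending order: P5 0.7917, P7 0.6926, P6 0.6863, P3 0.5547, P1 0.2748.
Largest remainders: P5, P7, P6 receive the extra seats.

P6=11, P3=8, P1=8, P7=8, P5=9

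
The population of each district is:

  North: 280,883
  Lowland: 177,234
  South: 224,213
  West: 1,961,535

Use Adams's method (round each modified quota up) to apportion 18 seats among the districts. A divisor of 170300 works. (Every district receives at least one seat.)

With modified divisor 170300: modified quotas North 1.649, Lowland 1.041, South 1.317, West 11.518.
Rounding up: North 2, Lowland 2, South 2, West 12 (total 18).

North 2, Lowland 2, South 2, West 12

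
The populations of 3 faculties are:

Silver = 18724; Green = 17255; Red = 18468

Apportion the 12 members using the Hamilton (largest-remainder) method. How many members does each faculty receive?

Silver 4, Green 4, Red 4

Standard divisor: 54447 ÷ 12 ≈ 4537.25.
Standard quotas: Silver 4.1267, Green 3.8030, Red 4.0703.
Lower quotas: Silver 4, Green 3, Red 4 (sum 11, leaving 1 seat).
Remainders in descending order: Green 0.8030, Silver 0.1267, Red 0.0703.
The surplus seat goes to Green.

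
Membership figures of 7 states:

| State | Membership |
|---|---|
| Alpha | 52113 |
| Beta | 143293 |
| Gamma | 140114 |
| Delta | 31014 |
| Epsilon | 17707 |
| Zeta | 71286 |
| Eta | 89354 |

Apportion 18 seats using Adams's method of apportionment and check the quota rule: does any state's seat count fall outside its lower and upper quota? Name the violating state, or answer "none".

Standard quotas: Alpha 1.722, Beta 4.734, Gamma 4.629, Delta 1.025, Epsilon 0.585, Zeta 2.355, Eta 2.952.
Adams allocation: Alpha 2, Beta 5, Gamma 4, Delta 1, Epsilon 1, Zeta 2, Eta 3.
Every allocation lies between the lower and upper quota.

none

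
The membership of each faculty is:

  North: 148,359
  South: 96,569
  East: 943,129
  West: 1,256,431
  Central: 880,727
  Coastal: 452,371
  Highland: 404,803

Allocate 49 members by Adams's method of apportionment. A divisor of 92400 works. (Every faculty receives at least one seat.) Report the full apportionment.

With modified divisor 92400: modified quotas North 1.606, South 1.045, East 10.207, West 13.598, Central 9.532, Coastal 4.896, Highland 4.381.
Rounding up: North 2, South 2, East 11, West 14, Central 10, Coastal 5, Highland 5 (total 49).

North 2; South 2; East 11; West 14; Central 10; Coastal 5; Highland 5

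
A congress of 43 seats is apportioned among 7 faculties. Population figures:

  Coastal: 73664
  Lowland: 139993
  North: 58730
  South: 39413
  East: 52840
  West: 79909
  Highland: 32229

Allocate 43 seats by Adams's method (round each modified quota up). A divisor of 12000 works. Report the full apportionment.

With modified divisor 12000: modified quotas Coastal 6.139, Lowland 11.666, North 4.894, South 3.284, East 4.403, West 6.659, Highland 2.686.
Rounding up: Coastal 7, Lowland 12, North 5, South 4, East 5, West 7, Highland 3 (total 43).

Coastal: 7, Lowland: 12, North: 5, South: 4, East: 5, West: 7, Highland: 3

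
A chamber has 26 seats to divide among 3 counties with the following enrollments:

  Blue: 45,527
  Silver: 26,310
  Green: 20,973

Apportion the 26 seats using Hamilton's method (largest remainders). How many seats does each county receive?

Blue=13, Silver=7, Green=6

Total 92810; standard divisor 92810/26 ≈ 3569.615.
Standard quotas: Blue 12.7540, Silver 7.3705, Green 5.8754.
Lower quotas: Blue 12, Silver 7, Green 5 (sum 24, leaving 2 seats).
Remainders in descending order: Green 0.8754, Blue 0.7540, Silver 0.3705.
The surplus seats go to Green, Blue.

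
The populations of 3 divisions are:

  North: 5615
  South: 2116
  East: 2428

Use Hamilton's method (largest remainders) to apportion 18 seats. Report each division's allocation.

North: 10; South: 4; East: 4

Standard divisor: 10159 ÷ 18 ≈ 564.389.
Standard quotas: North 9.9488, South 3.7492, East 4.3020.
Lower quotas: North 9, South 3, East 4 (sum 16, leaving 2 seats).
Remainders in descending order: North 0.9488, South 0.7492, East 0.3020.
Largest remainders: North, South receive the extra seats.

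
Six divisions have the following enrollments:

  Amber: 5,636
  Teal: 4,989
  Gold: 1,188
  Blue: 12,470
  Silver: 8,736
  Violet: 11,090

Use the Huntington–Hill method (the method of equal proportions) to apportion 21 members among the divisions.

Amber: 3; Teal: 2; Gold: 1; Blue: 6; Silver: 4; Violet: 5

With divisor 2157: modified quotas Amber 2.613, Teal 2.313, Gold 0.551, Blue 5.781, Silver 4.050, Violet 5.141.
Geometric-mean thresholds: Amber √(2·3)=2.449, Teal √(2·3)=2.449, Gold (min 1), Blue √(5·6)=5.477, Silver √(4·5)=4.472, Violet √(5·6)=5.477.
Each quota rounded against its threshold gives Amber 3, Teal 2, Gold 1, Blue 6, Silver 4, Violet 5 (total 21).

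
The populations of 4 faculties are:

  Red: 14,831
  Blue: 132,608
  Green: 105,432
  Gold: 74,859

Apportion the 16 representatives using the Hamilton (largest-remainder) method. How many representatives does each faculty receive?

Red 1, Blue 6, Green 5, Gold 4

The standard divisor is 327730/16 ≈ 20483.125.
Standard quotas: Red 0.7241, Blue 6.4740, Green 5.1473, Gold 3.6547.
Lower quotas: Red 0, Blue 6, Green 5, Gold 3 (sum 14, leaving 2 seats).
Remainders in descending order: Red 0.7241, Gold 0.6547, Blue 0.4740, Green 0.1473.
The surplus seats go to Red, Gold.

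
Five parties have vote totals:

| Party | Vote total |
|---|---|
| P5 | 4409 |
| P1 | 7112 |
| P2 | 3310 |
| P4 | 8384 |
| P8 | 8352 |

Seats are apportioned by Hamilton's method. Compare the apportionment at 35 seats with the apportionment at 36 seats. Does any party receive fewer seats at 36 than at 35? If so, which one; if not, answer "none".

At 35 seats: P5 5, P1 8, P2 4, P4 9, P8 9.
At 36 seats: P5 5, P1 8, P2 4, P4 10, P8 9.
No party's allocation decreased.

none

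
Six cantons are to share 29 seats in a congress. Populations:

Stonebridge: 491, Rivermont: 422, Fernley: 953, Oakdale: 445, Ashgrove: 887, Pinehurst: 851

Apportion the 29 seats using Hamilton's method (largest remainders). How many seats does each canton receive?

Standard divisor: 4049 ÷ 29 ≈ 139.621.
Standard quotas: Stonebridge 3.517, Rivermont 3.022, Fernley 6.826, Oakdale 3.187, Ashgrove 6.353, Pinehurst 6.095.
Lower quotas: Stonebridge 3, Rivermont 3, Fernley 6, Oakdale 3, Ashgrove 6, Pinehurst 6 (sum 27, leaving 2 seats).
Remainders in descending order: Fernley 0.826, Stonebridge 0.517, Ashgrove 0.353, Oakdale 0.187, Pinehurst 0.095, Rivermont 0.022.
Largest remainders: Fernley, Stonebridge receive the extra seats.

Stonebridge 4, Rivermont 3, Fernley 7, Oakdale 3, Ashgrove 6, Pinehurst 6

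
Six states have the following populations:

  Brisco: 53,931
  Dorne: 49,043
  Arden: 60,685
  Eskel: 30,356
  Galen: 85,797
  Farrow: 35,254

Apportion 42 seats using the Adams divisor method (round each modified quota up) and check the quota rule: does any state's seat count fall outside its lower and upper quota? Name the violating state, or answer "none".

none

Standard quotas: Brisco 7.189, Dorne 6.538, Arden 8.090, Eskel 4.047, Galen 11.437, Farrow 4.700.
Adams allocation: Brisco 7, Dorne 7, Arden 8, Eskel 4, Galen 11, Farrow 5.
Every allocation lies between the lower and upper quota.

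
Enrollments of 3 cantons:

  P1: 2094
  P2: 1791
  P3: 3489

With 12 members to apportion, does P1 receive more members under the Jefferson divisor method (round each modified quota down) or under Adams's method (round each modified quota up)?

Adams

Jefferson: P1 3, P2 3, P3 6.
Adams: P1 4, P2 3, P3 5.
P1 gets 3 under Jefferson and 4 under Adams.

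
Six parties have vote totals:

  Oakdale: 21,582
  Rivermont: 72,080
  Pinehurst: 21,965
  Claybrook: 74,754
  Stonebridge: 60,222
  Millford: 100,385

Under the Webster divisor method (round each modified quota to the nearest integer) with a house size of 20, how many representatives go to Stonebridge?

4

Standard divisor 350988/20 ≈ 17549.4; standard quotas: Oakdale 1.230, Rivermont 4.107, Pinehurst 1.252, Claybrook 4.260, Stonebridge 3.432, Millford 5.720.
Rounding to the nearest integer gives 1, 4, 1, 4, 3, 6 = 19 seats, so the divisor must be adjusted.
With modified divisor 16900: modified quotas Oakdale 1.277, Rivermont 4.265, Pinehurst 1.300, Claybrook 4.423, Stonebridge 3.563, Millford 5.940.
Rounding to the nearest integer: Oakdale 1, Rivermont 4, Pinehurst 1, Claybrook 4, Stonebridge 4, Millford 6 (total 20).
Stonebridge receives 4.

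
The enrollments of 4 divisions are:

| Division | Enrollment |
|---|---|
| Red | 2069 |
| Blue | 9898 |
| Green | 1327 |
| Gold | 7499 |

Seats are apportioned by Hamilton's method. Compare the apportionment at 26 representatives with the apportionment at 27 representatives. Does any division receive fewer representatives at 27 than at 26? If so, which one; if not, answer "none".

Red

At 26 seats: Red 3, Blue 12, Green 2, Gold 9.
At 27 seats: Red 2, Blue 13, Green 2, Gold 10.
Red drops from 3 to 2.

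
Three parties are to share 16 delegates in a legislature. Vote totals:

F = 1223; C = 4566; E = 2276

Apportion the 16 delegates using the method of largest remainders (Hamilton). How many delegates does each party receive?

F=2; C=9; E=5

Standard divisor: 8065 ÷ 16 ≈ 504.062.
Standard quotas: F 2.426, C 9.058, E 4.515.
Lower quotas: F 2, C 9, E 4 (sum 15, leaving 1 seat).
Remainders in descending order: E 0.515, F 0.426, C 0.058.
The surplus seat goes to E.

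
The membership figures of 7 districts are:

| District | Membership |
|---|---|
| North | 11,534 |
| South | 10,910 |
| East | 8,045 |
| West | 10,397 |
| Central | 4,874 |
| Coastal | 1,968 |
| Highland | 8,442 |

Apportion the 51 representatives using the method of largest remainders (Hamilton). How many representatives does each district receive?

North=11; South=10; East=7; West=9; Central=4; Coastal=2; Highland=8

Total 56170; standard divisor 56170/51 ≈ 1101.373.
Standard quotas: North 10.4724, South 9.9058, East 7.3045, West 9.4400, Central 4.4254, Coastal 1.7869, Highland 7.6650.
Lower quotas: North 10, South 9, East 7, West 9, Central 4, Coastal 1, Highland 7 (sum 47, leaving 4 seats).
Remainders in descending order: South 0.9058, Coastal 0.7869, Highland 0.6650, North 0.4724, West 0.4400, Central 0.4254, East 0.3045.
The surplus seats go to South, Coastal, Highland, North.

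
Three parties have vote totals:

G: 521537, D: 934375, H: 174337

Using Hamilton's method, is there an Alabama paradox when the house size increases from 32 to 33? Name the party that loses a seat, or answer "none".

H

At 32 seats: G 10, D 18, H 4.
At 33 seats: G 11, D 19, H 3.
H drops from 4 to 3.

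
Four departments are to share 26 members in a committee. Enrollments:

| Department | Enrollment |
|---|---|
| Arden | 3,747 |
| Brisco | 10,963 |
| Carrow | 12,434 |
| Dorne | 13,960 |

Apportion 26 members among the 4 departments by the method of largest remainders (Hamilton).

Standard divisor: 41104 ÷ 26 ≈ 1580.923.
Standard quotas: Arden 2.3701, Brisco 6.9346, Carrow 7.8650, Dorne 8.8303.
Lower quotas: Arden 2, Brisco 6, Carrow 7, Dorne 8 (sum 23, leaving 3 seats).
Remainders in descending order: Brisco 0.9346, Carrow 0.8650, Dorne 0.8303, Arden 0.3701.
Largest remainders: Brisco, Carrow, Dorne receive the extra seats.

Arden 2, Brisco 7, Carrow 8, Dorne 9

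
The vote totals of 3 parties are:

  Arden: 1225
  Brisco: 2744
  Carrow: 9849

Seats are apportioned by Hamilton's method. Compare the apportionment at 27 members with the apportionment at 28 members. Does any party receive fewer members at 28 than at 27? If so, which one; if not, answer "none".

Arden

At 27 seats: Arden 3, Brisco 5, Carrow 19.
At 28 seats: Arden 2, Brisco 6, Carrow 20.
Arden drops from 3 to 2.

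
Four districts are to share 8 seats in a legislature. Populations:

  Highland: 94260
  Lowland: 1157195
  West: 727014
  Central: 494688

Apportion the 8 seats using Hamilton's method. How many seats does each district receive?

Highland=0, Lowland=4, West=2, Central=2

The standard divisor is 2473157/8 ≈ 309144.625.
Standard quotas: Highland 0.3049, Lowland 3.7432, West 2.3517, Central 1.6002.
Lower quotas: Highland 0, Lowland 3, West 2, Central 1 (sum 6, leaving 2 seats).
Remainders in descending order: Lowland 0.7432, Central 0.6002, West 0.3517, Highland 0.3049.
The surplus seats go to Lowland, Central.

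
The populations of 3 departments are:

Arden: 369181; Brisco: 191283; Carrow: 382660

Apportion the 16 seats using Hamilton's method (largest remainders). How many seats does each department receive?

The standard divisor is 943124/16 ≈ 58945.25.
Standard quotas: Arden 6.2631, Brisco 3.2451, Carrow 6.4918.
Lower quotas: Arden 6, Brisco 3, Carrow 6 (sum 15, leaving 1 seat).
Remainders in descending order: Carrow 0.4918, Arden 0.2631, Brisco 0.2451.
Largest remainder: Carrow receives the extra seat.

Arden=6, Brisco=3, Carrow=7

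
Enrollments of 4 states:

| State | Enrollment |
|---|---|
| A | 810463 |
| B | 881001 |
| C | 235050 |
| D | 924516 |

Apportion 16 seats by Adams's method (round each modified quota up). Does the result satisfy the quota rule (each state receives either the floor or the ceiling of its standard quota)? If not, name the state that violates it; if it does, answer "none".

Standard quotas: A 4.548, B 4.944, C 1.319, D 5.188.
Adams allocation: A 4, B 5, C 2, D 5.
Every allocation lies between the lower and upper quota.

none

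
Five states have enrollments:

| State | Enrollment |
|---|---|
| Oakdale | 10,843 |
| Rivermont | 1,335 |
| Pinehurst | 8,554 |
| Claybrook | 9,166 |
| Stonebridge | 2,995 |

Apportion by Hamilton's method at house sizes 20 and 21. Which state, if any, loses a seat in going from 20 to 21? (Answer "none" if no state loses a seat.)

none

At 20 seats: Oakdale 7, Rivermont 1, Pinehurst 5, Claybrook 5, Stonebridge 2.
At 21 seats: Oakdale 7, Rivermont 1, Pinehurst 5, Claybrook 6, Stonebridge 2.
No state's allocation decreased.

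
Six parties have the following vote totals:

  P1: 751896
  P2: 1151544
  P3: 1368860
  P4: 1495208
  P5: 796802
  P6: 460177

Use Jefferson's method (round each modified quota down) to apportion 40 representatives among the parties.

P1 5, P2 8, P3 9, P4 10, P5 5, P6 3

Standard divisor 6024487/40 ≈ 150612.175; standard quotas: P1 4.992, P2 7.646, P3 9.089, P4 9.928, P5 5.290, P6 3.055.
Rounding down gives 4, 7, 9, 9, 5, 3 = 37 seats, so the divisor must be adjusted.
With modified divisor 140400: modified quotas P1 5.355, P2 8.202, P3 9.750, P4 10.650, P5 5.675, P6 3.278.
Rounding down: P1 5, P2 8, P3 9, P4 10, P5 5, P6 3 (total 40).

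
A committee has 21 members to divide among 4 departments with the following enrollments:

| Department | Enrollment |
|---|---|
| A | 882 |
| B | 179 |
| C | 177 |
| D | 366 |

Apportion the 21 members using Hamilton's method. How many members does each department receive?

Total 1604; standard divisor 1604/21 ≈ 76.381.
Standard quotas: A 11.547, B 2.344, C 2.317, D 4.792.
Lower quotas: A 11, B 2, C 2, D 4 (sum 19, leaving 2 seats).
Remainders in descending order: D 0.792, A 0.547, B 0.344, C 0.317.
The surplus seats go to D, A.

A 12, B 2, C 2, D 5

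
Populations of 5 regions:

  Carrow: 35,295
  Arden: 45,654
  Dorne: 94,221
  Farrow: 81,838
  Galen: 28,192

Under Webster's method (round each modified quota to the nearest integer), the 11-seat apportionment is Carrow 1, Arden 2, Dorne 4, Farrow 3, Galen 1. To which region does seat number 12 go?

Priority for the next seat is population ÷ (current seats + 0.5).
Priorities: Carrow 23530.000, Arden 18261.600, Dorne 20938.000, Farrow 23382.286, Galen 18794.667.
Highest priority: Carrow.

Carrow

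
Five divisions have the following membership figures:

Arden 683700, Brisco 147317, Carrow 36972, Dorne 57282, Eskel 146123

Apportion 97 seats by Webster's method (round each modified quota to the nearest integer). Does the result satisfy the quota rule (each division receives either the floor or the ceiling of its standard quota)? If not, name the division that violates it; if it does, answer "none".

Arden

Standard quotas: Arden 61.900, Brisco 13.338, Carrow 3.347, Dorne 5.186, Eskel 13.229.
Webster allocation: Arden 63, Brisco 13, Carrow 3, Dorne 5, Eskel 13.
Arden has quota 61.900 (lower 61, upper 62) but receives 63 — outside the quota interval.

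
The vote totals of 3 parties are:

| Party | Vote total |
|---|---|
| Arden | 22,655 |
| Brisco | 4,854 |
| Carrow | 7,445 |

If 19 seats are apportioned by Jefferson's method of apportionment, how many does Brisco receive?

2

Standard divisor 34954/19 ≈ 1839.684; standard quotas: Arden 12.315, Brisco 2.638, Carrow 4.047.
Rounding down gives 12, 2, 4 = 18 seats, so the divisor must be adjusted.
With modified divisor 1700: modified quotas Arden 13.326, Brisco 2.855, Carrow 4.379.
Rounding down: Arden 13, Brisco 2, Carrow 4 (total 19).
Brisco receives 2.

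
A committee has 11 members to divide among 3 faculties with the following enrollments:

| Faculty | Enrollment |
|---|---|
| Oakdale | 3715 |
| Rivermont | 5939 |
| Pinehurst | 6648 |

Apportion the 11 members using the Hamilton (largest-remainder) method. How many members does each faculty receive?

Oakdale 3, Rivermont 4, Pinehurst 4

The standard divisor is 16302/11 = 1482.
Standard quotas: Oakdale 2.5067, Rivermont 4.0074, Pinehurst 4.4858.
Lower quotas: Oakdale 2, Rivermont 4, Pinehurst 4 (sum 10, leaving 1 seat).
Remainders in descending order: Oakdale 0.5067, Pinehurst 0.4858, Rivermont 0.0074.
Largest remainder: Oakdale receives the extra seat.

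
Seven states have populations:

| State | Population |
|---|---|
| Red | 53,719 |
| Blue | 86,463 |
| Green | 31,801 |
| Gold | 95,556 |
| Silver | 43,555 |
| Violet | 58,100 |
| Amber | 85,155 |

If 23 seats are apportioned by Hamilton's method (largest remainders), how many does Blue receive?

4

Standard divisor: 454349 ÷ 23 ≈ 19754.304.
Standard quotas: Red 2.7194, Blue 4.3769, Green 1.6098, Gold 4.8372, Silver 2.2048, Violet 2.9411, Amber 4.3107.
Lower quotas: Red 2, Blue 4, Green 1, Gold 4, Silver 2, Violet 2, Amber 4 (sum 19, leaving 4 seats).
Remainders in descending order: Violet 0.9411, Gold 0.8372, Red 0.7194, Green 0.6098, Blue 0.3769, Amber 0.3107, Silver 0.2048.
The surplus seats go to Violet, Gold, Red, Green.
Blue receives 4.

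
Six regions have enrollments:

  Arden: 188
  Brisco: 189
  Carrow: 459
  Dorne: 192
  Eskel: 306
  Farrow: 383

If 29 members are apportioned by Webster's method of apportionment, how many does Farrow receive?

Standard divisor 1717/29 ≈ 59.207; standard quotas: Arden 3.175, Brisco 3.192, Carrow 7.752, Dorne 3.243, Eskel 5.168, Farrow 6.469.
Rounding to the nearest integer gives 3, 3, 8, 3, 5, 6 = 28 seats, so the divisor must be adjusted.
With modified divisor 57: modified quotas Arden 3.298, Brisco 3.316, Carrow 8.053, Dorne 3.368, Eskel 5.368, Farrow 6.719.
Rounding to the nearest integer: Arden 3, Brisco 3, Carrow 8, Dorne 3, Eskel 5, Farrow 7 (total 29).
Farrow receives 7.

7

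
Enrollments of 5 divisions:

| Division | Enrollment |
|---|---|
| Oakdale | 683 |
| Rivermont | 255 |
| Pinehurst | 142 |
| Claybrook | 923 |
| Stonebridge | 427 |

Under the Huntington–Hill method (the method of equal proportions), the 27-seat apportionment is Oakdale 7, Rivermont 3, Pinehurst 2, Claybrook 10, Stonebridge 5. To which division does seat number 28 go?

Priority for the next seat is population ÷ (√(s·(s+1))).
Priorities: Oakdale 91.270, Rivermont 73.612, Pinehurst 57.971, Claybrook 88.005, Stonebridge 77.959.
Highest priority: Oakdale.

Oakdale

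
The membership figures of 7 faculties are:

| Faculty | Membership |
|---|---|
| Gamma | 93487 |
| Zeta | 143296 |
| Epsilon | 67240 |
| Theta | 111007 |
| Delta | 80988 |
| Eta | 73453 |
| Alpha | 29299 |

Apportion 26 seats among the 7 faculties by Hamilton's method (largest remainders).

Standard divisor: 598770 ÷ 26 ≈ 23029.615.
Standard quotas: Gamma 4.0594, Zeta 6.2222, Epsilon 2.9197, Theta 4.8202, Delta 3.5167, Eta 3.1895, Alpha 1.2722.
Lower quotas: Gamma 4, Zeta 6, Epsilon 2, Theta 4, Delta 3, Eta 3, Alpha 1 (sum 23, leaving 3 seats).
Remainders in descending order: Epsilon 0.9197, Theta 0.8202, Delta 0.5167, Alpha 0.2722, Zeta 0.2222, Eta 0.1895, Gamma 0.0594.
Largest remainders: Epsilon, Theta, Delta receive the extra seats.

Gamma 4; Zeta 6; Epsilon 3; Theta 5; Delta 4; Eta 3; Alpha 1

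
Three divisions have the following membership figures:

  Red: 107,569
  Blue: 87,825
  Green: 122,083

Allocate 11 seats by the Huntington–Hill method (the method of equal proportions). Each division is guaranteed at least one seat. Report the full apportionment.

Red 4, Blue 3, Green 4

With divisor 29176: modified quotas Red 3.687, Blue 3.010, Green 4.184.
Geometric-mean thresholds: Red √(3·4)=3.464, Blue √(3·4)=3.464, Green √(4·5)=4.472.
Each quota rounded against its threshold gives Red 4, Blue 3, Green 4 (total 11).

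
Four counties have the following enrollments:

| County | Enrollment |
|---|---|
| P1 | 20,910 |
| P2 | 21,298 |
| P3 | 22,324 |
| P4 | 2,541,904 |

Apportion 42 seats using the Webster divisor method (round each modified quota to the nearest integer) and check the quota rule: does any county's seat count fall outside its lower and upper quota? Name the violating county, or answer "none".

P4

Standard quotas: P1 0.337, P2 0.343, P3 0.360, P4 40.960.
Webster allocation: P1 0, P2 0, P3 0, P4 42.
P4 has quota 40.960 (lower 40, upper 41) but receives 42 — outside the quota interval.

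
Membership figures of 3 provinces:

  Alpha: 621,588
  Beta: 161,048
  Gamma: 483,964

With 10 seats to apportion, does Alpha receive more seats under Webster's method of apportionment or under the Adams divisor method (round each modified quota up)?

Webster: Alpha 5, Beta 1, Gamma 4.
Adams: Alpha 4, Beta 2, Gamma 4.
Alpha gets 5 under Webster and 4 under Adams.

Webster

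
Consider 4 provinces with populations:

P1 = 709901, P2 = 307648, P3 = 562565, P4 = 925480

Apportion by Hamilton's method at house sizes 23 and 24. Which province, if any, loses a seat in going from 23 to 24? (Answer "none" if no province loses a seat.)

At 23 seats: P1 7, P2 3, P3 5, P4 8.
At 24 seats: P1 7, P2 3, P3 5, P4 9.
No province's allocation decreased.

none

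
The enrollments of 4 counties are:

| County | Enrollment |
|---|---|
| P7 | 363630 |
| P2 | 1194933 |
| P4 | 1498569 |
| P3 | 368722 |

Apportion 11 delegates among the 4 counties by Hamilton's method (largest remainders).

P7=1, P2=4, P4=5, P3=1

Standard divisor: 3425854 ÷ 11 ≈ 311441.273.
Standard quotas: P7 1.1676, P2 3.8368, P4 4.8117, P3 1.1839.
Lower quotas: P7 1, P2 3, P4 4, P3 1 (sum 9, leaving 2 seats).
Remainders in descending order: P2 0.8368, P4 0.8117, P3 0.1839, P7 0.1676.
Largest remainders: P2, P4 receive the extra seats.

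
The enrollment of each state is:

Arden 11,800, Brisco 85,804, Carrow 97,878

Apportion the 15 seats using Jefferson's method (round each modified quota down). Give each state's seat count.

Arden 0, Brisco 7, Carrow 8

Standard divisor 195482/15 ≈ 13032.133; standard quotas: Arden 0.905, Brisco 6.584, Carrow 7.511.
Rounding down gives 0, 6, 7 = 13 seats, so the divisor must be adjusted.
With modified divisor 12104.3: modified quotas Arden 0.975, Brisco 7.089, Carrow 8.086.
Rounding down: Arden 0, Brisco 7, Carrow 8 (total 15).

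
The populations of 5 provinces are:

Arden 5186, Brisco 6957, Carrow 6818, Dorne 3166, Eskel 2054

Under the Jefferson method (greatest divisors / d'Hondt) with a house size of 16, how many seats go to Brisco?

Standard divisor 24181/16 ≈ 1511.312; standard quotas: Arden 3.431, Brisco 4.603, Carrow 4.511, Dorne 2.095, Eskel 1.359.
Rounding down gives 3, 4, 4, 2, 1 = 14 seats, so the divisor must be adjusted.
With modified divisor 1330: modified quotas Arden 3.899, Brisco 5.231, Carrow 5.126, Dorne 2.380, Eskel 1.544.
Rounding down: Arden 3, Brisco 5, Carrow 5, Dorne 2, Eskel 1 (total 16).
Brisco receives 5.

5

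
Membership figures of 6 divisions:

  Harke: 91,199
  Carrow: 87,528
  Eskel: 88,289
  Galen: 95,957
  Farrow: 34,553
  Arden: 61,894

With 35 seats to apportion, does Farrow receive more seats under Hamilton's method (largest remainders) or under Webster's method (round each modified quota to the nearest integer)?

Webster

Hamilton: Harke 7, Carrow 7, Eskel 7, Galen 7, Farrow 2, Arden 5.
Webster: Harke 7, Carrow 6, Eskel 7, Galen 7, Farrow 3, Arden 5.
Farrow gets 2 under Hamilton and 3 under Webster.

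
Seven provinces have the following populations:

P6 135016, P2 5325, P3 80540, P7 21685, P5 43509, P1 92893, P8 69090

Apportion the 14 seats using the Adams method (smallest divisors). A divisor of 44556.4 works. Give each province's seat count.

With modified divisor 44556.4: modified quotas P6 3.030, P2 0.120, P3 1.808, P7 0.487, P5 0.976, P1 2.085, P8 1.551.
Rounding up: P6 4, P2 1, P3 2, P7 1, P5 1, P1 3, P8 2 (total 14).

P6 4, P2 1, P3 2, P7 1, P5 1, P1 3, P8 2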